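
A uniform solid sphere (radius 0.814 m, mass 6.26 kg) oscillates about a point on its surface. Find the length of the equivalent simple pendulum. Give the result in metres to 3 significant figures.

The equivalent simple-pendulum length is L_eq = I/(md), where I is about the pivot and d = 0.8140 m.
I_cm = (2/5)mR² = 1.659 kg·m², so I = I_cm + md² = 1.659 + 4.148 = 5.807 kg·m².
L_eq = 5.807/(6.26 × 0.8140) = 1.14 m.

1.14 m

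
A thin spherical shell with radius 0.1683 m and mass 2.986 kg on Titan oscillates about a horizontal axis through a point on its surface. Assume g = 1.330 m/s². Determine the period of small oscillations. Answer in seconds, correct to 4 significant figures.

2.885 s

I_cm = (2/3)mr² = 0.056385 kg·m². The pivot is at distance d = 0.1683 m from the centre of mass.
By the parallel-axis theorem, I = I_cm + md² = 0.056385 + 0.084578 = 0.14096 kg·m².
T = 2π√(I/(mgd)) = 2π√(0.14096/(2.986 × 1.330 × 0.1683)) = 2.885 s.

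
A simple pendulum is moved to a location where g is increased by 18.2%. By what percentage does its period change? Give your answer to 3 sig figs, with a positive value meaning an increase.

T ∝ 1/√g, so T'/T = 1/√(1.182) = 0.9198.
Percentage change in T = (0.9198 − 1) × 100% = -8.02%.

-8.02%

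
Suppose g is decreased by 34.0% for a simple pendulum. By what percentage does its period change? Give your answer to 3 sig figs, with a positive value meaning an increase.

23.1%

T ∝ 1/√g, so T'/T = 1/√(0.6600) = 1.231.
Percentage change in T = (1.231 − 1) × 100% = 23.1%.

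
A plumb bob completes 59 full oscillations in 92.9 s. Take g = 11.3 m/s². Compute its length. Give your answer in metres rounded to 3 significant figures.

0.710 m

T = 92.9/59 = 1.575 s.
From T = 2π√(L/g), L = gT²/(4π²) = 11.3 × 1.575²/(4π²) = 0.710 m.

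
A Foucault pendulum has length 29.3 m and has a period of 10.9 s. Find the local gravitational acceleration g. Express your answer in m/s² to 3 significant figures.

From T = 2π√(L/g), g = 4π²L/T² = 4π² × 29.3/10.90² = 9.74 m/s².

9.74 m/s²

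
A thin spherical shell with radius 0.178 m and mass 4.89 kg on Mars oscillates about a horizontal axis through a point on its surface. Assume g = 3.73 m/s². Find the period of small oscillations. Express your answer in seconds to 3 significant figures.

1.77 s

I_cm = (2/3)mr² = 0.1033 kg·m². The pivot is at distance d = 0.178 m from the centre of mass.
By the parallel-axis theorem, I = I_cm + md² = 0.1033 + 0.1549 = 0.2582 kg·m².
T = 2π√(I/(mgd)) = 2π√(0.2582/(4.89 × 3.73 × 0.178)) = 1.77 s.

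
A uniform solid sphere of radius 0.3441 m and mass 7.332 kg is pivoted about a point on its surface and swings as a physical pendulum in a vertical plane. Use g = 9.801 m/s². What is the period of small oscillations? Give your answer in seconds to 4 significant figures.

I_cm = (2/5)mr² = 0.34726 kg·m². The pivot is at distance d = 0.3441 m from the centre of mass.
By the parallel-axis theorem, I = I_cm + md² = 0.34726 + 0.86814 = 1.2154 kg·m².
T = 2π√(I/(mgd)) = 2π√(1.2154/(7.332 × 9.801 × 0.3441)) = 1.393 s.

1.393 s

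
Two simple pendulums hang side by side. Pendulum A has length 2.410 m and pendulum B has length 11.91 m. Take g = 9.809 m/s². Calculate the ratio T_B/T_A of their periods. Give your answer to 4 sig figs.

T ∝ √L, so T_B/T_A = √(L_B/L_A) = √(11.91/2.410) = 2.223.

2.223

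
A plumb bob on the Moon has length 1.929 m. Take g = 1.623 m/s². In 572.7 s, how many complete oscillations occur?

83

T = 2π√(L/g) = 2π√(1.929/1.623) = 6.8499 s.
Number of complete oscillations = ⌊572.7/6.8499⌋ = ⌊83.607⌋ = 83.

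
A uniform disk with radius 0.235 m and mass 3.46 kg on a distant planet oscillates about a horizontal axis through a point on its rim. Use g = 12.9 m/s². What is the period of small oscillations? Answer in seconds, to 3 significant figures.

1.04 s

I_cm = ½mr² = 0.09554 kg·m². The pivot is at distance d = 0.235 m from the centre of mass.
By the parallel-axis theorem, I = I_cm + md² = 0.09554 + 0.1911 = 0.2866 kg·m².
T = 2π√(I/(mgd)) = 2π√(0.2866/(3.46 × 12.9 × 0.235)) = 1.04 s.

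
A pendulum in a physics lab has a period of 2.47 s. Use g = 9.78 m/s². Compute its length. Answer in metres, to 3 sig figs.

1.51 m

From T = 2π√(L/g), L = gT²/(4π²) = 9.78 × 2.470²/(4π²) = 1.51 m.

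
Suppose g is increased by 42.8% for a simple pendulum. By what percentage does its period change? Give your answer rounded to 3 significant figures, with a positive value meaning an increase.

T ∝ 1/√g, so T'/T = 1/√(1.428) = 0.8368.
Percentage change in T = (0.8368 − 1) × 100% = -16.3%.

-16.3%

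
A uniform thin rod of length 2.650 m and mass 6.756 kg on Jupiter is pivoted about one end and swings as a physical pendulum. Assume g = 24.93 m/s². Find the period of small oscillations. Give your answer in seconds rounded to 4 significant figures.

For a physical pendulum T = 2π√(I/(mgd)), with d = 1.3250 m from pivot to centre of mass.
I_cm = mL²/12 = 6.756 × 2.650²/12 = 3.9537 kg·m²; I = I_cm + md² = 3.9537 + 6.756 × 1.3250² = 15.815 kg·m².
T = 2π√(15.815/(6.756 × 24.93 × 1.3250)) = 1.673 s.

1.673 s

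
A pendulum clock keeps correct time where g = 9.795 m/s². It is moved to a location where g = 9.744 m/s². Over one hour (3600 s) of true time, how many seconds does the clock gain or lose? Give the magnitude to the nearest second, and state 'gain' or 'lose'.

lose 9 s

The clock's period scales as T ∝ 1/√g, so T'/T = √(9.795/9.744) = 1.00261.
In 3600 s of true time the clock registers 3600/1.00261 = 3590.6 s, so it loses 9 s.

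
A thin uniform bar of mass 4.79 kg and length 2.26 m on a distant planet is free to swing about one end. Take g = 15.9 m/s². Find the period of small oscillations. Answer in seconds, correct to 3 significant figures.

1.93 s

For a physical pendulum T = 2π√(I/(mgd)), with d = 1.130 m from pivot to centre of mass.
I_cm = mL²/12 = 4.79 × 2.26²/12 = 2.039 kg·m²; I = I_cm + md² = 2.039 + 4.79 × 1.130² = 8.155 kg·m².
T = 2π√(8.155/(4.79 × 15.9 × 1.130)) = 1.93 s.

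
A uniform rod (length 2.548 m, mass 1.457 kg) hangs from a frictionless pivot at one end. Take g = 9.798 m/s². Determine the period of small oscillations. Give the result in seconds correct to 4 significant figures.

For a physical pendulum T = 2π√(I/(mgd)), with d = 1.2740 m from pivot to centre of mass.
I_cm = mL²/12 = 1.457 × 2.548²/12 = 0.78827 kg·m²; I = I_cm + md² = 0.78827 + 1.457 × 1.2740² = 3.1531 kg·m².
T = 2π√(3.1531/(1.457 × 9.798 × 1.2740)) = 2.616 s.

2.616 s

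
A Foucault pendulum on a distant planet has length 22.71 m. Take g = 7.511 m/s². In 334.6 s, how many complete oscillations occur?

30

T = 2π√(L/g) = 2π√(22.71/7.511) = 10.925 s.
Number of complete oscillations = ⌊334.6/10.925⌋ = ⌊30.626⌋ = 30.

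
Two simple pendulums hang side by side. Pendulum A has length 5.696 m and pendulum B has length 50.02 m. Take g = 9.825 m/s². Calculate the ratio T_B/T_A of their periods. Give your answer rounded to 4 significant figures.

2.963

T ∝ √L, so T_B/T_A = √(L_B/L_A) = √(50.02/5.696) = 2.963.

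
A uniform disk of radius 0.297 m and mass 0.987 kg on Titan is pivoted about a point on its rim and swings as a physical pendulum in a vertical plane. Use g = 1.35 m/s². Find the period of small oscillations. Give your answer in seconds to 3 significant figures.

3.61 s

I_cm = ½mr² = 0.04353 kg·m². The pivot is at distance d = 0.297 m from the centre of mass.
By the parallel-axis theorem, I = I_cm + md² = 0.04353 + 0.08706 = 0.1306 kg·m².
T = 2π√(I/(mgd)) = 2π√(0.1306/(0.987 × 1.35 × 0.297)) = 3.61 s.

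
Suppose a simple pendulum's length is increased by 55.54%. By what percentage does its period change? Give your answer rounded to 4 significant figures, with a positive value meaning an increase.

24.72%

T ∝ √L, so T'/T = √(1.5554) = 1.2472.
Percentage change in T = (1.2472 − 1) × 100% = 24.72%.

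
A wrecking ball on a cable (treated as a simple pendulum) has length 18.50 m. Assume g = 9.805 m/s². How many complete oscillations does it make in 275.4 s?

T = 2π√(L/g) = 2π√(18.50/9.805) = 8.6306 s.
Number of complete oscillations = ⌊275.4/8.6306⌋ = ⌊31.910⌋ = 31.

31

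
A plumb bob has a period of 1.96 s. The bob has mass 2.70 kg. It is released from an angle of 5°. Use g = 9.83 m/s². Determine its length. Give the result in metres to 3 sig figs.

0.957 m

From T = 2π√(L/g), L = gT²/(4π²) = 9.83 × 1.960²/(4π²) = 0.957 m.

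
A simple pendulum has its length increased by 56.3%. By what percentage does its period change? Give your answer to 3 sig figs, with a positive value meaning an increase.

T ∝ √L, so T'/T = √(1.563) = 1.250.
Percentage change in T = (1.250 − 1) × 100% = 25.0%.

25.0%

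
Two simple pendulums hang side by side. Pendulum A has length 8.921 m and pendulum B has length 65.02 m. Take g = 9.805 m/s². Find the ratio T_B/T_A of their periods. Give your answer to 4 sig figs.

2.700

T ∝ √L, so T_B/T_A = √(L_B/L_A) = √(65.02/8.921) = 2.700.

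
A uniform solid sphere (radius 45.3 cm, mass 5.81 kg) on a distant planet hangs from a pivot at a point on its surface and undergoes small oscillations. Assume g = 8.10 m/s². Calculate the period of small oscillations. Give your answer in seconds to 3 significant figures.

1.76 s

I_cm = (2/5)mr² = 0.4769 kg·m². The pivot is at distance d = 0.453 m from the centre of mass.
By the parallel-axis theorem, I = I_cm + md² = 0.4769 + 1.192 = 1.669 kg·m².
T = 2π√(I/(mgd)) = 2π√(1.669/(5.81 × 8.10 × 0.453)) = 1.76 s.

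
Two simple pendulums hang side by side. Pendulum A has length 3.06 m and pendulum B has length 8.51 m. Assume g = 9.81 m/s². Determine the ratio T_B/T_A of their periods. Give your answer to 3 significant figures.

1.67

T ∝ √L, so T_B/T_A = √(L_B/L_A) = √(8.51/3.06) = 1.67.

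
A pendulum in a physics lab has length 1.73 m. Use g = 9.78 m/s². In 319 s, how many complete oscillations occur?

T = 2π√(L/g) = 2π√(1.73/9.78) = 2.643 s.
Number of complete oscillations = ⌊319/2.643⌋ = ⌊120.7⌋ = 120.

120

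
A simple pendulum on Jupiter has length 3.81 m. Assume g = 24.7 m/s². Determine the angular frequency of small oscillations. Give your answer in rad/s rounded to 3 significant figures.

2.55 rad/s

ω = √(g/L) = √(24.7/3.81) = 2.55 rad/s.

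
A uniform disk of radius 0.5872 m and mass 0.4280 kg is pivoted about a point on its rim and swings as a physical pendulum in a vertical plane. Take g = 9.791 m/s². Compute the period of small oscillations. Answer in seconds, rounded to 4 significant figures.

I_cm = ½mr² = 0.073788 kg·m². The pivot is at distance d = 0.5872 m from the centre of mass.
By the parallel-axis theorem, I = I_cm + md² = 0.073788 + 0.14758 = 0.22136 kg·m².
T = 2π√(I/(mgd)) = 2π√(0.22136/(0.4280 × 9.791 × 0.5872)) = 1.885 s.

1.885 s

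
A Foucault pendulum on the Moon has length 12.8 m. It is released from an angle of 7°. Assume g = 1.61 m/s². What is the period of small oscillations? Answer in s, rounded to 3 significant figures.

17.7 s

T = 2π√(L/g) = 2π√(12.8/1.61) = 2π × 2.820 = 17.7 s.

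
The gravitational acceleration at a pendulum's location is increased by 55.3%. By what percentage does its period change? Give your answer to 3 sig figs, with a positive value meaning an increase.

-19.8%

T ∝ 1/√g, so T'/T = 1/√(1.553) = 0.8024.
Percentage change in T = (0.8024 − 1) × 100% = -19.8%.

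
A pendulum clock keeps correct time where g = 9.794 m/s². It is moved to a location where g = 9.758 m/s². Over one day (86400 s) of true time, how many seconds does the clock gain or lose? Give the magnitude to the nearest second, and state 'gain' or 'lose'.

lose 159 s

The clock's period scales as T ∝ 1/√g, so T'/T = √(9.794/9.758) = 1.00184.
In 86400 s of true time the clock registers 86400/1.00184 = 86241.1 s, so it loses 159 s.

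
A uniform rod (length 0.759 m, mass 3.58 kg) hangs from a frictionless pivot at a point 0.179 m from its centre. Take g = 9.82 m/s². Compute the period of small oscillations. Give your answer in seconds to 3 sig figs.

1.34 s

For a physical pendulum T = 2π√(I/(mgd)), with d = 0.1790 m from pivot to centre of mass.
I_cm = mL²/12 = 3.58 × 0.759²/12 = 0.1719 kg·m²; I = I_cm + md² = 0.1719 + 3.58 × 0.1790² = 0.2866 kg·m².
T = 2π√(0.2866/(3.58 × 9.82 × 0.1790)) = 1.34 s.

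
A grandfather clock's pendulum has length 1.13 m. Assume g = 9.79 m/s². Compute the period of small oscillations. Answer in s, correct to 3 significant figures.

2.13 s

T = 2π√(L/g) = 2π√(1.13/9.79) = 2π × 0.3397 = 2.13 s.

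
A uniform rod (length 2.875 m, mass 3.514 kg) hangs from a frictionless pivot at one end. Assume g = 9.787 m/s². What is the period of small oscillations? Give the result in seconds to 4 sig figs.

For a physical pendulum T = 2π√(I/(mgd)), with d = 1.4375 m from pivot to centre of mass.
I_cm = mL²/12 = 3.514 × 2.875²/12 = 2.4205 kg·m²; I = I_cm + md² = 2.4205 + 3.514 × 1.4375² = 9.6818 kg·m².
T = 2π√(9.6818/(3.514 × 9.787 × 1.4375)) = 2.781 s.

2.781 s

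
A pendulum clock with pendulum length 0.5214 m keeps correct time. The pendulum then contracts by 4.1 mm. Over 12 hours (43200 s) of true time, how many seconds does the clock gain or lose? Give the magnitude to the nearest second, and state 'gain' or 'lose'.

gain 171 s

T ∝ √L, so T'/T = √(0.51730/0.5214) = 0.996061.
In 43200 s of true time the clock registers 43200/0.996061 = 43370.9 s, so it gains 171 s.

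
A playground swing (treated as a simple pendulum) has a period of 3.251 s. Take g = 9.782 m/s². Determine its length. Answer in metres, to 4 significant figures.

2.619 m

From T = 2π√(L/g), L = gT²/(4π²) = 9.782 × 3.2510²/(4π²) = 2.619 m.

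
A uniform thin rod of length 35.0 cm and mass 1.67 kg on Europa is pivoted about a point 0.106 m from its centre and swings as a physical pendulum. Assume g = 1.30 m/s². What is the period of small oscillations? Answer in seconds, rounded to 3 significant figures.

2.48 s

For a physical pendulum T = 2π√(I/(mgd)), with d = 0.1060 m from pivot to centre of mass.
I_cm = mL²/12 = 1.67 × 0.350²/12 = 0.01705 kg·m²; I = I_cm + md² = 0.01705 + 1.67 × 0.1060² = 0.03581 kg·m².
T = 2π√(0.03581/(1.67 × 1.30 × 0.1060)) = 2.48 s.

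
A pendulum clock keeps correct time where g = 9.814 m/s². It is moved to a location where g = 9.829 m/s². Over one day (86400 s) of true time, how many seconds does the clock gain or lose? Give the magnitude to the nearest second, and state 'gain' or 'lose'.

The clock's period scales as T ∝ 1/√g, so T'/T = √(9.814/9.829) = 0.999237.
In 86400 s of true time the clock registers 86400/0.999237 = 86466.0 s, so it gains 66 s.

gain 66 s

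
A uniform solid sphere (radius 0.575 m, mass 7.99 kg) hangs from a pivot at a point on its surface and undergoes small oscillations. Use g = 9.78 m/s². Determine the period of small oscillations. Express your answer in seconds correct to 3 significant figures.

1.80 s

I_cm = (2/5)mr² = 1.057 kg·m². The pivot is at distance d = 0.575 m from the centre of mass.
By the parallel-axis theorem, I = I_cm + md² = 1.057 + 2.642 = 3.698 kg·m².
T = 2π√(I/(mgd)) = 2π√(3.698/(7.99 × 9.78 × 0.575)) = 1.80 s.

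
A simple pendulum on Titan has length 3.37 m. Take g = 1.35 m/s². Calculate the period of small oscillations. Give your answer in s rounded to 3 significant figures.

T = 2π√(L/g) = 2π√(3.37/1.35) = 2π × 1.580 = 9.93 s.

9.93 s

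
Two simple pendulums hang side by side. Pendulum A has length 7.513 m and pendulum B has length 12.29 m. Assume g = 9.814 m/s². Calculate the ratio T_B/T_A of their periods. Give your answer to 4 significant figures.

T ∝ √L, so T_B/T_A = √(L_B/L_A) = √(12.29/7.513) = 1.279.

1.279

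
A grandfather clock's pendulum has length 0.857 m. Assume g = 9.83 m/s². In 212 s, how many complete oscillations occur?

114

T = 2π√(L/g) = 2π√(0.857/9.83) = 1.855 s.
Number of complete oscillations = ⌊212/1.855⌋ = ⌊114.3⌋ = 114.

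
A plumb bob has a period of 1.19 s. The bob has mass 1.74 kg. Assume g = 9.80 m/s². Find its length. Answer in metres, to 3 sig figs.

From T = 2π√(L/g), L = gT²/(4π²) = 9.80 × 1.190²/(4π²) = 0.352 m.

0.352 m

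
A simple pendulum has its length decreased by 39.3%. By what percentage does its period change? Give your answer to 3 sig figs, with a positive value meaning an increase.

T ∝ √L, so T'/T = √(0.6070) = 0.7791.
Percentage change in T = (0.7791 − 1) × 100% = -22.1%.

-22.1%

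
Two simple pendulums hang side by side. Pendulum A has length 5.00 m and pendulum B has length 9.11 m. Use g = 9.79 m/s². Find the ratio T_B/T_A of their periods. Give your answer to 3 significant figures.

T ∝ √L, so T_B/T_A = √(L_B/L_A) = √(9.11/5.00) = 1.35.

1.35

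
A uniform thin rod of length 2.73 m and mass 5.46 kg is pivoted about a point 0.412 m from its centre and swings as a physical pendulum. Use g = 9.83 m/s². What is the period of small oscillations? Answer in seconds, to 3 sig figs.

For a physical pendulum T = 2π√(I/(mgd)), with d = 0.4120 m from pivot to centre of mass.
I_cm = mL²/12 = 5.46 × 2.73²/12 = 3.391 kg·m²; I = I_cm + md² = 3.391 + 5.46 × 0.4120² = 4.318 kg·m².
T = 2π√(4.318/(5.46 × 9.83 × 0.4120)) = 2.78 s.

2.78 s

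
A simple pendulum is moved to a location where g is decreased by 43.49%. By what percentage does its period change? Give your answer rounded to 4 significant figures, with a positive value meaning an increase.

T ∝ 1/√g, so T'/T = 1/√(0.56510) = 1.3303.
Percentage change in T = (1.3303 − 1) × 100% = 33.03%.

33.03%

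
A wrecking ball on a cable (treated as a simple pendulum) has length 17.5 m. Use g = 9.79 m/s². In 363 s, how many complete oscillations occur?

T = 2π√(L/g) = 2π√(17.5/9.79) = 8.401 s.
Number of complete oscillations = ⌊363/8.401⌋ = ⌊43.21⌋ = 43.

43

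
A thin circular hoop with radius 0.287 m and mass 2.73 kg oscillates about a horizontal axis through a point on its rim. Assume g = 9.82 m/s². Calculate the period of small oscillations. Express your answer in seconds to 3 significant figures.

1.52 s

I_cm = mr² = 0.2249 kg·m². The pivot is at distance d = 0.287 m from the centre of mass.
By the parallel-axis theorem, I = I_cm + md² = 0.2249 + 0.2249 = 0.4497 kg·m².
T = 2π√(I/(mgd)) = 2π√(0.4497/(2.73 × 9.82 × 0.287)) = 1.52 s.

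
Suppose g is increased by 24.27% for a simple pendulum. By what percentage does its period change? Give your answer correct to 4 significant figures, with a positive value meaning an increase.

T ∝ 1/√g, so T'/T = 1/√(1.2427) = 0.89705.
Percentage change in T = (0.89705 − 1) × 100% = -10.29%.

-10.29%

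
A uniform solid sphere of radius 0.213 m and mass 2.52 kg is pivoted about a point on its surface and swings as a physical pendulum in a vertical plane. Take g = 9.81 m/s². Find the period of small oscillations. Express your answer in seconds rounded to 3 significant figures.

1.10 s

I_cm = (2/5)mr² = 0.04573 kg·m². The pivot is at distance d = 0.213 m from the centre of mass.
By the parallel-axis theorem, I = I_cm + md² = 0.04573 + 0.1143 = 0.1601 kg·m².
T = 2π√(I/(mgd)) = 2π√(0.1601/(2.52 × 9.81 × 0.213)) = 1.10 s.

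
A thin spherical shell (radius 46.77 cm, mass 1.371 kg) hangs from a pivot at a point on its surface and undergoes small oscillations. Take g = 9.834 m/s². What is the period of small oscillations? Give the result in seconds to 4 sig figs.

1.769 s

I_cm = (2/3)mr² = 0.19993 kg·m². The pivot is at distance d = 0.4677 m from the centre of mass.
By the parallel-axis theorem, I = I_cm + md² = 0.19993 + 0.29990 = 0.49983 kg·m².
T = 2π√(I/(mgd)) = 2π√(0.49983/(1.371 × 9.834 × 0.4677)) = 1.769 s.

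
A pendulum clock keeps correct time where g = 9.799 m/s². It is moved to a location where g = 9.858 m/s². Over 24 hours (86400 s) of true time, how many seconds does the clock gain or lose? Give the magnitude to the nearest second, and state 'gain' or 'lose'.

gain 260 s

The clock's period scales as T ∝ 1/√g, so T'/T = √(9.799/9.858) = 0.997003.
In 86400 s of true time the clock registers 86400/0.997003 = 86659.7 s, so it gains 260 s.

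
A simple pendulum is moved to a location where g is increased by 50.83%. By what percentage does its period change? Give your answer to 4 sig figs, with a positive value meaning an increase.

T ∝ 1/√g, so T'/T = 1/√(1.5083) = 0.81425.
Percentage change in T = (0.81425 − 1) × 100% = -18.58%.

-18.58%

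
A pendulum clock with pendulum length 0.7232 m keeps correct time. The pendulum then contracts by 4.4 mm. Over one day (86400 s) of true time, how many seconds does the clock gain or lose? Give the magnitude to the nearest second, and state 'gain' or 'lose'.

gain 264 s

T ∝ √L, so T'/T = √(0.71880/0.7232) = 0.996953.
In 86400 s of true time the clock registers 86400/0.996953 = 86664.0 s, so it gains 264 s.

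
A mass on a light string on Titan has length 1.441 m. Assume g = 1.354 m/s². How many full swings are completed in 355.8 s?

T = 2π√(L/g) = 2π√(1.441/1.354) = 6.4819 s.
Number of complete oscillations = ⌊355.8/6.4819⌋ = ⌊54.891⌋ = 54.

54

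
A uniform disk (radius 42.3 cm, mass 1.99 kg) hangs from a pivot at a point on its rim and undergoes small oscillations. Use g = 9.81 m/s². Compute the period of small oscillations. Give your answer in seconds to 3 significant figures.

1.60 s

I_cm = ½mr² = 0.1780 kg·m². The pivot is at distance d = 0.423 m from the centre of mass.
By the parallel-axis theorem, I = I_cm + md² = 0.1780 + 0.3561 = 0.5341 kg·m².
T = 2π√(I/(mgd)) = 2π√(0.5341/(1.99 × 9.81 × 0.423)) = 1.60 s.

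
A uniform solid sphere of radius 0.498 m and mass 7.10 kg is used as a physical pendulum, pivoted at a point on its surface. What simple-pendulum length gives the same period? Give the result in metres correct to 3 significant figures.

The equivalent simple-pendulum length is L_eq = I/(md), where I is about the pivot and d = 0.4980 m.
I_cm = (2/5)mR² = 0.7043 kg·m², so I = I_cm + md² = 0.7043 + 1.761 = 2.465 kg·m².
L_eq = 2.465/(7.10 × 0.4980) = 0.697 m.

0.697 m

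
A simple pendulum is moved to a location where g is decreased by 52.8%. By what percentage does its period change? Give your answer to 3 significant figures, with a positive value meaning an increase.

45.6%

T ∝ 1/√g, so T'/T = 1/√(0.4720) = 1.456.
Percentage change in T = (1.456 − 1) × 100% = 45.6%.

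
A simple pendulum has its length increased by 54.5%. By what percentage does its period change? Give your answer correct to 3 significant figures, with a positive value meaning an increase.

T ∝ √L, so T'/T = √(1.545) = 1.243.
Percentage change in T = (1.243 − 1) × 100% = 24.3%.

24.3%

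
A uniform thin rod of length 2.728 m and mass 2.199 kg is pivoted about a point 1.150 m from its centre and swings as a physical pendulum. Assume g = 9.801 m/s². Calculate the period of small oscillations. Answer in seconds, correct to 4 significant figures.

For a physical pendulum T = 2π√(I/(mgd)), with d = 1.1500 m from pivot to centre of mass.
I_cm = mL²/12 = 2.199 × 2.728²/12 = 1.3637 kg·m²; I = I_cm + md² = 1.3637 + 2.199 × 1.1500² = 4.2719 kg·m².
T = 2π√(4.2719/(2.199 × 9.801 × 1.1500)) = 2.609 s.

2.609 s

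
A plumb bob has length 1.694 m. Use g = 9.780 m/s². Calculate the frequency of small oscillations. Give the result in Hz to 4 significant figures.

T = 2π√(L/g) = 2π√(1.694/9.780) = 2.6150 s, so f = 1/T = 0.3824 Hz.

0.3824 Hz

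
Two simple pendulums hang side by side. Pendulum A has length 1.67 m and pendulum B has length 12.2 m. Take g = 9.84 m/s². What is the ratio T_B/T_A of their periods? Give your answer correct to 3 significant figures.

2.70

T ∝ √L, so T_B/T_A = √(L_B/L_A) = √(12.2/1.67) = 2.70.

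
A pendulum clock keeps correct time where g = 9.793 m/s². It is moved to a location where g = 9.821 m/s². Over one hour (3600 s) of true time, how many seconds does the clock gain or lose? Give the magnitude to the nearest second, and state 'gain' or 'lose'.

gain 5 s

The clock's period scales as T ∝ 1/√g, so T'/T = √(9.793/9.821) = 0.998573.
In 3600 s of true time the clock registers 3600/0.998573 = 3605.1 s, so it gains 5 s.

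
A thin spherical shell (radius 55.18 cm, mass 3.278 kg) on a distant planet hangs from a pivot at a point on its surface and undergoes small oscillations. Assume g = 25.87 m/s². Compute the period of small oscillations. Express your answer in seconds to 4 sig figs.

1.185 s

I_cm = (2/3)mr² = 0.66540 kg·m². The pivot is at distance d = 0.5518 m from the centre of mass.
By the parallel-axis theorem, I = I_cm + md² = 0.66540 + 0.99810 = 1.6635 kg·m².
T = 2π√(I/(mgd)) = 2π√(1.6635/(3.278 × 25.87 × 0.5518)) = 1.185 s.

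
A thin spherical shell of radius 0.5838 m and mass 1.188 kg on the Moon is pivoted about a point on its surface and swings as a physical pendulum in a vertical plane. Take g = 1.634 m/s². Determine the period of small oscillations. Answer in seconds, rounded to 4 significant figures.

4.849 s

I_cm = (2/3)mr² = 0.26993 kg·m². The pivot is at distance d = 0.5838 m from the centre of mass.
By the parallel-axis theorem, I = I_cm + md² = 0.26993 + 0.40490 = 0.67483 kg·m².
T = 2π√(I/(mgd)) = 2π√(0.67483/(1.188 × 1.634 × 0.5838)) = 4.849 s.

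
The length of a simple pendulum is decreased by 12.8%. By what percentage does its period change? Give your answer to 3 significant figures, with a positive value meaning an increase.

T ∝ √L, so T'/T = √(0.8720) = 0.9338.
Percentage change in T = (0.9338 − 1) × 100% = -6.62%.

-6.62%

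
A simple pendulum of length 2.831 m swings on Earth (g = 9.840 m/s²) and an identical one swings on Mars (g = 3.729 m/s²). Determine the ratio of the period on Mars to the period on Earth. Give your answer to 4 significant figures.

1.624

T ∝ 1/√g, so T₂/T₁ = √(g₁/g₂) = √(9.840/3.729) = 1.624.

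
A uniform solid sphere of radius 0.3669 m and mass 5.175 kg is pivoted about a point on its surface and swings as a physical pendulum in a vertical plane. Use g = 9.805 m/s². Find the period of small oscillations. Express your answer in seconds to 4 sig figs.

1.438 s

I_cm = (2/5)mr² = 0.27865 kg·m². The pivot is at distance d = 0.3669 m from the centre of mass.
By the parallel-axis theorem, I = I_cm + md² = 0.27865 + 0.69664 = 0.97529 kg·m².
T = 2π√(I/(mgd)) = 2π√(0.97529/(5.175 × 9.805 × 0.3669)) = 1.438 s.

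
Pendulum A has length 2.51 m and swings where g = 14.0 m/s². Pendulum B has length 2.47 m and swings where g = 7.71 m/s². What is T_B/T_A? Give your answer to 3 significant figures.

T = 2π√(L/g), so T_B/T_A = √((L_B/g_B)/(L_A/g_A)) = √((2.47/7.71)/(2.51/14.0)) = 1.34.

1.34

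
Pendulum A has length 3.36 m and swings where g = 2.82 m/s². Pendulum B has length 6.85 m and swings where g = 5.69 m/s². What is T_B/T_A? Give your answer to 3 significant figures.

1.01

T = 2π√(L/g), so T_B/T_A = √((L_B/g_B)/(L_A/g_A)) = √((6.85/5.69)/(3.36/2.82)) = 1.01.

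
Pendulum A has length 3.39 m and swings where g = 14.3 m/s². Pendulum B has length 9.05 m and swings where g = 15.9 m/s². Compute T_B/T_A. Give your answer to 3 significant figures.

1.55

T = 2π√(L/g), so T_B/T_A = √((L_B/g_B)/(L_A/g_A)) = √((9.05/15.9)/(3.39/14.3)) = 1.55.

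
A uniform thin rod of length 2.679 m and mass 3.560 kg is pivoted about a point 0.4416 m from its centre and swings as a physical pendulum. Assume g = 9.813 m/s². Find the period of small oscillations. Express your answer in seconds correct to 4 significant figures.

For a physical pendulum T = 2π√(I/(mgd)), with d = 0.44160 m from pivot to centre of mass.
I_cm = mL²/12 = 3.560 × 2.679²/12 = 2.1292 kg·m²; I = I_cm + md² = 2.1292 + 3.560 × 0.44160² = 2.8234 kg·m².
T = 2π√(2.8234/(3.560 × 9.813 × 0.44160)) = 2.688 s.

2.688 s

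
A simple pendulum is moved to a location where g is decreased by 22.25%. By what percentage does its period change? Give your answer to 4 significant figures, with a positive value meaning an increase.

T ∝ 1/√g, so T'/T = 1/√(0.77750) = 1.1341.
Percentage change in T = (1.1341 − 1) × 100% = 13.41%.

13.41%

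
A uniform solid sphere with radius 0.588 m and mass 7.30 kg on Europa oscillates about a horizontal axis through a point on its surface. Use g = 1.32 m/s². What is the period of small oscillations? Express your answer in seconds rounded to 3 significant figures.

I_cm = (2/5)mr² = 1.010 kg·m². The pivot is at distance d = 0.588 m from the centre of mass.
By the parallel-axis theorem, I = I_cm + md² = 1.010 + 2.524 = 3.534 kg·m².
T = 2π√(I/(mgd)) = 2π√(3.534/(7.30 × 1.32 × 0.588)) = 4.96 s.

4.96 s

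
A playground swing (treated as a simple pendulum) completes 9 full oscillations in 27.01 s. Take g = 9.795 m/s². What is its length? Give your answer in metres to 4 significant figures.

2.235 m

T = 27.01/9 = 3.0011 s.
From T = 2π√(L/g), L = gT²/(4π²) = 9.795 × 3.0011²/(4π²) = 2.235 m.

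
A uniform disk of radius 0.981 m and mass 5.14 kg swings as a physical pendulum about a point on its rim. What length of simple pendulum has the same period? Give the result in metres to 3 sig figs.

The equivalent simple-pendulum length is L_eq = I/(md), where I is about the pivot and d = 0.9810 m.
I_cm = ½mR² = 2.473 kg·m², so I = I_cm + md² = 2.473 + 4.947 = 7.420 kg·m².
L_eq = 7.420/(5.14 × 0.9810) = 1.47 m.

1.47 m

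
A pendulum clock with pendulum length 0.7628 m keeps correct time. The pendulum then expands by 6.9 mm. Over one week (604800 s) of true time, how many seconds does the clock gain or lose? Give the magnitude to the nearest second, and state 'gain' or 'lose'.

lose 2717 s

T ∝ √L, so T'/T = √(0.76970/0.7628) = 1.00451.
In 604800 s of true time the clock registers 604800/1.00451 = 602083.0 s, so it loses 2717 s.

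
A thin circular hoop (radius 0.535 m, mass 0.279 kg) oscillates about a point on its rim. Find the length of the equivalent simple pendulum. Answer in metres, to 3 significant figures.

The equivalent simple-pendulum length is L_eq = I/(md), where I is about the pivot and d = 0.5350 m.
I_cm = mR² = 0.07986 kg·m², so I = I_cm + md² = 0.07986 + 0.07986 = 0.1597 kg·m².
L_eq = 0.1597/(0.279 × 0.5350) = 1.07 m.

1.07 m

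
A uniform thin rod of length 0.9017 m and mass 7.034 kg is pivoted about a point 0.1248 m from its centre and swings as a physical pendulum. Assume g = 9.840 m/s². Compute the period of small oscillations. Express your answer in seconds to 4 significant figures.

1.637 s

For a physical pendulum T = 2π√(I/(mgd)), with d = 0.12480 m from pivot to centre of mass.
I_cm = mL²/12 = 7.034 × 0.9017²/12 = 0.47659 kg·m²; I = I_cm + md² = 0.47659 + 7.034 × 0.12480² = 0.58615 kg·m².
T = 2π√(0.58615/(7.034 × 9.840 × 0.12480)) = 1.637 s.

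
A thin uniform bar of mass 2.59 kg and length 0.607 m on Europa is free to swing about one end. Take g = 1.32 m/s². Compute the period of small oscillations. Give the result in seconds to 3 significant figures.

For a physical pendulum T = 2π√(I/(mgd)), with d = 0.3035 m from pivot to centre of mass.
I_cm = mL²/12 = 2.59 × 0.607²/12 = 0.07952 kg·m²; I = I_cm + md² = 0.07952 + 2.59 × 0.3035² = 0.3181 kg·m².
T = 2π√(0.3181/(2.59 × 1.32 × 0.3035)) = 3.48 s.

3.48 s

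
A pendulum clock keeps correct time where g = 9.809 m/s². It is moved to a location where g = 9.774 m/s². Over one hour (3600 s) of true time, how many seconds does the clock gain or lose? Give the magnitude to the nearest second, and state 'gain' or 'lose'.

The clock's period scales as T ∝ 1/√g, so T'/T = √(9.809/9.774) = 1.00179.
In 3600 s of true time the clock registers 3600/1.00179 = 3593.6 s, so it loses 6 s.

lose 6 s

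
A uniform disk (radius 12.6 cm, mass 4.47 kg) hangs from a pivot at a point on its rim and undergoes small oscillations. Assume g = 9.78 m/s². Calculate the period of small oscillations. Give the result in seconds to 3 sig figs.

I_cm = ½mr² = 0.03548 kg·m². The pivot is at distance d = 0.126 m from the centre of mass.
By the parallel-axis theorem, I = I_cm + md² = 0.03548 + 0.07097 = 0.1064 kg·m².
T = 2π√(I/(mgd)) = 2π√(0.1064/(4.47 × 9.78 × 0.126)) = 0.873 s.

0.873 s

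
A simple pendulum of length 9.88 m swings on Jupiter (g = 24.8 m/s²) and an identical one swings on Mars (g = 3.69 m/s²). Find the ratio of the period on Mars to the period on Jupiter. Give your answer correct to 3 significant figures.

T ∝ 1/√g, so T₂/T₁ = √(g₁/g₂) = √(24.8/3.69) = 2.59.

2.59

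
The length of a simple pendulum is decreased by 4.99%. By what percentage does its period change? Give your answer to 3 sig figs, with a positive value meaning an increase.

T ∝ √L, so T'/T = √(0.9501) = 0.9747.
Percentage change in T = (0.9747 − 1) × 100% = -2.53%.

-2.53%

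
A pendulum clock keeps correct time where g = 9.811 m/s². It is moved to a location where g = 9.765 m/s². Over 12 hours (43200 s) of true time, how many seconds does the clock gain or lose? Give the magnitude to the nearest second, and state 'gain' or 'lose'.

The clock's period scales as T ∝ 1/√g, so T'/T = √(9.811/9.765) = 1.00235.
In 43200 s of true time the clock registers 43200/1.00235 = 43098.6 s, so it loses 101 s.

lose 101 s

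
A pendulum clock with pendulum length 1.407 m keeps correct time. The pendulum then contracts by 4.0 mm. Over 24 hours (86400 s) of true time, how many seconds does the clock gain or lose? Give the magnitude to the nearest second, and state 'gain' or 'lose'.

T ∝ √L, so T'/T = √(1.40300/1.407) = 0.998578.
In 86400 s of true time the clock registers 86400/0.998578 = 86523.1 s, so it gains 123 s.

gain 123 s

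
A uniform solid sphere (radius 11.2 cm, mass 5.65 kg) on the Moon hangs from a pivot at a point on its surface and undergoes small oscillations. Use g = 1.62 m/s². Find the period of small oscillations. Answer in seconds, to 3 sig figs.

I_cm = (2/5)mr² = 0.02835 kg·m². The pivot is at distance d = 0.112 m from the centre of mass.
By the parallel-axis theorem, I = I_cm + md² = 0.02835 + 0.07087 = 0.09922 kg·m².
T = 2π√(I/(mgd)) = 2π√(0.09922/(5.65 × 1.62 × 0.112)) = 1.95 s.

1.95 s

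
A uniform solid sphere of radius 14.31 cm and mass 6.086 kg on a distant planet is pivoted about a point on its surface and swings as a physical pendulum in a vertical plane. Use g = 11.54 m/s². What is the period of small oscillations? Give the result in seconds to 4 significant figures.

0.8279 s

I_cm = (2/5)mr² = 0.049851 kg·m². The pivot is at distance d = 0.1431 m from the centre of mass.
By the parallel-axis theorem, I = I_cm + md² = 0.049851 + 0.12463 = 0.17448 kg·m².
T = 2π√(I/(mgd)) = 2π√(0.17448/(6.086 × 11.54 × 0.1431)) = 0.8279 s.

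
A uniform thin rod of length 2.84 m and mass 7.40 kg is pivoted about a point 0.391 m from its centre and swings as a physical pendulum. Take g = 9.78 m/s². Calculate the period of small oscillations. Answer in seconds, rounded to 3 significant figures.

2.92 s

For a physical pendulum T = 2π√(I/(mgd)), with d = 0.3910 m from pivot to centre of mass.
I_cm = mL²/12 = 7.40 × 2.84²/12 = 4.974 kg·m²; I = I_cm + md² = 4.974 + 7.40 × 0.3910² = 6.105 kg·m².
T = 2π√(6.105/(7.40 × 9.78 × 0.3910)) = 2.92 s.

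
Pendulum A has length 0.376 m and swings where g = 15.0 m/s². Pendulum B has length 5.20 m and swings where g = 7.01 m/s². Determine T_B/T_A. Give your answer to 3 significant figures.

5.44

T = 2π√(L/g), so T_B/T_A = √((L_B/g_B)/(L_A/g_A)) = √((5.20/7.01)/(0.376/15.0)) = 5.44.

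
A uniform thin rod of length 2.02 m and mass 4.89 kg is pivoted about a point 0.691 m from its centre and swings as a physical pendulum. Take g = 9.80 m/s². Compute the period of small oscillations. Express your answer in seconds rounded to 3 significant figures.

2.18 s

For a physical pendulum T = 2π√(I/(mgd)), with d = 0.6910 m from pivot to centre of mass.
I_cm = mL²/12 = 4.89 × 2.02²/12 = 1.663 kg·m²; I = I_cm + md² = 1.663 + 4.89 × 0.6910² = 3.998 kg·m².
T = 2π√(3.998/(4.89 × 9.80 × 0.6910)) = 2.18 s.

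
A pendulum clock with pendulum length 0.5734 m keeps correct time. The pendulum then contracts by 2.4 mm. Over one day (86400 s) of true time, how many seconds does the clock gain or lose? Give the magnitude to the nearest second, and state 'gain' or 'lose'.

gain 181 s

T ∝ √L, so T'/T = √(0.57100/0.5734) = 0.997905.
In 86400 s of true time the clock registers 86400/0.997905 = 86581.4 s, so it gains 181 s.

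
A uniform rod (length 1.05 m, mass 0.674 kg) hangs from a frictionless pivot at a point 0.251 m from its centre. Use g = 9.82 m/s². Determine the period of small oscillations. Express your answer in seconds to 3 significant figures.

For a physical pendulum T = 2π√(I/(mgd)), with d = 0.2510 m from pivot to centre of mass.
I_cm = mL²/12 = 0.674 × 1.05²/12 = 0.06192 kg·m²; I = I_cm + md² = 0.06192 + 0.674 × 0.2510² = 0.1044 kg·m².
T = 2π√(0.1044/(0.674 × 9.82 × 0.2510)) = 1.57 s.

1.57 s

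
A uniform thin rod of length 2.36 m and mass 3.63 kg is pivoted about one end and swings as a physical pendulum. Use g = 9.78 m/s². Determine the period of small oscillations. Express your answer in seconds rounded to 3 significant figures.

For a physical pendulum T = 2π√(I/(mgd)), with d = 1.180 m from pivot to centre of mass.
I_cm = mL²/12 = 3.63 × 2.36²/12 = 1.685 kg·m²; I = I_cm + md² = 1.685 + 3.63 × 1.180² = 6.739 kg·m².
T = 2π√(6.739/(3.63 × 9.78 × 1.180)) = 2.52 s.

2.52 s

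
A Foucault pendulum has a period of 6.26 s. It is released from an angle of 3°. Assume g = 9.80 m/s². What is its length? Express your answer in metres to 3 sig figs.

9.73 m

From T = 2π√(L/g), L = gT²/(4π²) = 9.80 × 6.260²/(4π²) = 9.73 m.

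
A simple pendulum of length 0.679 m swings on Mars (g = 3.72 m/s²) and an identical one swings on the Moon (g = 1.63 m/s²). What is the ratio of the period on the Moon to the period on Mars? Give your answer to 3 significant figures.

1.51

T ∝ 1/√g, so T₂/T₁ = √(g₁/g₂) = √(3.72/1.63) = 1.51.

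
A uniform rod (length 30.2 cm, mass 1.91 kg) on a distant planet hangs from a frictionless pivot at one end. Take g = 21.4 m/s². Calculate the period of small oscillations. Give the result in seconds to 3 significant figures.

For a physical pendulum T = 2π√(I/(mgd)), with d = 0.1510 m from pivot to centre of mass.
I_cm = mL²/12 = 1.91 × 0.302²/12 = 0.01452 kg·m²; I = I_cm + md² = 0.01452 + 1.91 × 0.1510² = 0.05807 kg·m².
T = 2π√(0.05807/(1.91 × 21.4 × 0.1510)) = 0.609 s.

0.609 s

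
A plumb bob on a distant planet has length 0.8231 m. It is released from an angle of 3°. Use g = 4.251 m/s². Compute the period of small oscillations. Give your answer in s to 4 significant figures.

2.765 s

T = 2π√(L/g) = 2π√(0.8231/4.251) = 2π × 0.44003 = 2.765 s.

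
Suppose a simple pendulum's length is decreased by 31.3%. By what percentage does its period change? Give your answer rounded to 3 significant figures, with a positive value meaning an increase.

-17.1%

T ∝ √L, so T'/T = √(0.6870) = 0.8289.
Percentage change in T = (0.8289 − 1) × 100% = -17.1%.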